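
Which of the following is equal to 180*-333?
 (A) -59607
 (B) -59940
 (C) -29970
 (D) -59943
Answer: B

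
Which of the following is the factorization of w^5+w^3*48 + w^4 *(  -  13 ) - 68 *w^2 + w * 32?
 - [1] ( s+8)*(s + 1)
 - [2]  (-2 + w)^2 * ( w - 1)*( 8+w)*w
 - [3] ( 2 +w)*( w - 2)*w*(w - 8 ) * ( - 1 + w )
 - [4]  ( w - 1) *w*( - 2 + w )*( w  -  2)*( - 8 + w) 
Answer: 4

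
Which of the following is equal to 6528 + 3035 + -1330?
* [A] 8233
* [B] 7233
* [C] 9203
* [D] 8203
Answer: A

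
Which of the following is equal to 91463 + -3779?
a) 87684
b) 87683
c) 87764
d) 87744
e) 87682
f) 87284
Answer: a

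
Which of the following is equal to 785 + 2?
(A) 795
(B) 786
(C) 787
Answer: C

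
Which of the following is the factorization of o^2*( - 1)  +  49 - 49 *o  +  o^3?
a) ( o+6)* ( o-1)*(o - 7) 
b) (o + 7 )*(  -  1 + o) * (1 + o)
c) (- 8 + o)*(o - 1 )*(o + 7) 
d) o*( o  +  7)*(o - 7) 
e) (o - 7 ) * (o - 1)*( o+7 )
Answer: e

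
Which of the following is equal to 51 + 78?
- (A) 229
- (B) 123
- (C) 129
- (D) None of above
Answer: C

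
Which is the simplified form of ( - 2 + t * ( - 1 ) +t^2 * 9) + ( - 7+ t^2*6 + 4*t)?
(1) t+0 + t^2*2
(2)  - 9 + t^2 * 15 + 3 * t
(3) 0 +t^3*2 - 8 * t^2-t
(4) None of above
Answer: 2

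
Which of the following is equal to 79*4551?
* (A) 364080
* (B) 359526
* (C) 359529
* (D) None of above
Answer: C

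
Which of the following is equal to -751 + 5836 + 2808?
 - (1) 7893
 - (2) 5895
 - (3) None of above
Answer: 1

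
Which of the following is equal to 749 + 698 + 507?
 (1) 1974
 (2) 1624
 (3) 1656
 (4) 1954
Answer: 4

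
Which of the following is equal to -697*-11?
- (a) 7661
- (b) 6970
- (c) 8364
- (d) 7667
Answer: d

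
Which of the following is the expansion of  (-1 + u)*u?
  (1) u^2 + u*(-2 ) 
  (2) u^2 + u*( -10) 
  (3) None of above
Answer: 3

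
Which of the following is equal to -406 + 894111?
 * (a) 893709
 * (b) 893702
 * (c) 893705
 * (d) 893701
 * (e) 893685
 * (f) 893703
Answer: c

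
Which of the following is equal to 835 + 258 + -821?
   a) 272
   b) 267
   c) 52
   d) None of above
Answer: a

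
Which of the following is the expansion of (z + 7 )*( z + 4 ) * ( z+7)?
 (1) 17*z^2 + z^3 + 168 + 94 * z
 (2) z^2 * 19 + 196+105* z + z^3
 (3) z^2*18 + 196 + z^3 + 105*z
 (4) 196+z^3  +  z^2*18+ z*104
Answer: 3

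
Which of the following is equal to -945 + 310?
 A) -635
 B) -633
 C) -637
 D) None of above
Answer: A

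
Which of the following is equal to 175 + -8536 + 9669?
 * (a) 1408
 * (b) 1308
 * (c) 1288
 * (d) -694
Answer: b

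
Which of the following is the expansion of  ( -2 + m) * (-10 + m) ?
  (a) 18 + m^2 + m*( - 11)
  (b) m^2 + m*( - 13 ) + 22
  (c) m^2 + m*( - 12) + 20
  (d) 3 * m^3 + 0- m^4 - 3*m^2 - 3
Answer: c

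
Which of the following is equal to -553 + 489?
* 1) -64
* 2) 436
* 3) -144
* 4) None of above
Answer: 1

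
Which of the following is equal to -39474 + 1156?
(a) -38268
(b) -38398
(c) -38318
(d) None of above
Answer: c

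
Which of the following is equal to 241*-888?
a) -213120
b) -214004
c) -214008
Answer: c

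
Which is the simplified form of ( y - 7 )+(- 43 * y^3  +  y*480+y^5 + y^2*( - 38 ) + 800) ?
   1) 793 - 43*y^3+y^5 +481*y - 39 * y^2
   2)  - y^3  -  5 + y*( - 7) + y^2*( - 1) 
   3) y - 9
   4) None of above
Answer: 4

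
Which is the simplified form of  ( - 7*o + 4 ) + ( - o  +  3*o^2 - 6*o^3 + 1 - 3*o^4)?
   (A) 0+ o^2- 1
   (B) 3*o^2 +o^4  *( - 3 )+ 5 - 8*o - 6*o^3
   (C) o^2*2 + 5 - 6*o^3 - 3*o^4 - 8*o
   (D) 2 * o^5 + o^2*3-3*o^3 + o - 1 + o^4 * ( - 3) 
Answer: B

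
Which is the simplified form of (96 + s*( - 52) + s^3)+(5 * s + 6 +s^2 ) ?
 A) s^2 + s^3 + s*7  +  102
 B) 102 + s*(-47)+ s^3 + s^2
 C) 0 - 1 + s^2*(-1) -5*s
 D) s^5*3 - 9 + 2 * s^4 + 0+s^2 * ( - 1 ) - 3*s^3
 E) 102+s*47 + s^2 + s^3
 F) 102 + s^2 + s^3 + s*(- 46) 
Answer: B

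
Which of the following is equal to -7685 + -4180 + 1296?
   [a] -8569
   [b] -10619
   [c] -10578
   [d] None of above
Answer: d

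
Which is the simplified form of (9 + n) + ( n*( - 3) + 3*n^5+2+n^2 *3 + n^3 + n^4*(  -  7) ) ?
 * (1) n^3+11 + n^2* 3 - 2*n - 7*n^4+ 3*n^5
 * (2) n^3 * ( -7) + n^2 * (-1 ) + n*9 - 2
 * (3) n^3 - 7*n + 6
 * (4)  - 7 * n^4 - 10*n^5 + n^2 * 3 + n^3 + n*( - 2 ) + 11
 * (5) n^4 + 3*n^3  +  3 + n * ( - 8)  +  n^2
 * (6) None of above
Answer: 1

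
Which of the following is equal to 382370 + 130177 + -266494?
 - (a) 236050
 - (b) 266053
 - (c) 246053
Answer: c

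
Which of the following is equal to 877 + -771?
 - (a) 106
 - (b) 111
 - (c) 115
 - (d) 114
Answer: a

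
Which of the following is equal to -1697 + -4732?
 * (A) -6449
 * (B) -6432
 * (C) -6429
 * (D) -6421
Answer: C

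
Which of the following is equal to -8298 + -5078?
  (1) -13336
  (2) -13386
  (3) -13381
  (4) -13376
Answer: 4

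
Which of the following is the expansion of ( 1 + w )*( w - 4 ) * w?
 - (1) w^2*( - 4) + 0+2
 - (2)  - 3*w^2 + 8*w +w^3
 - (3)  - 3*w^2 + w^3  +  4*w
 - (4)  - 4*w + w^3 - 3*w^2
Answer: 4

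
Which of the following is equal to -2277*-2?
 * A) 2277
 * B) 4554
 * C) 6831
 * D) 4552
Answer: B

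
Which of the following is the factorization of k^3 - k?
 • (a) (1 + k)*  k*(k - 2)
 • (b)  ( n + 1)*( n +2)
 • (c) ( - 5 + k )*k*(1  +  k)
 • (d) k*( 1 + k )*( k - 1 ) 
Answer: d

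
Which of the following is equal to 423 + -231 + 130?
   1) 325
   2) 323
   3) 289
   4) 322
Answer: 4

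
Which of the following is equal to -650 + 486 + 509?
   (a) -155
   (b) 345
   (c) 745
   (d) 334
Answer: b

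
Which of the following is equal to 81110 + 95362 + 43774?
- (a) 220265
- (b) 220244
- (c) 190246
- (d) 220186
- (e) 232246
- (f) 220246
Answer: f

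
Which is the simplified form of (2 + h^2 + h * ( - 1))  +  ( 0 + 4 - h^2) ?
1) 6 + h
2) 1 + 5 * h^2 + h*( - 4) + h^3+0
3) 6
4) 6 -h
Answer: 4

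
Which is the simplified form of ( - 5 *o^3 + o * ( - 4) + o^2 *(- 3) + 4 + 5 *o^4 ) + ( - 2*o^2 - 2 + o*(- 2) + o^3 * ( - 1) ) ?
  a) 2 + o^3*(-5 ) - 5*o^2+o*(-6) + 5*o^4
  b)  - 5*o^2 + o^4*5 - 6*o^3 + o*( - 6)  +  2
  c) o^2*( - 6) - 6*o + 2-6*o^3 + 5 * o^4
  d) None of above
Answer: b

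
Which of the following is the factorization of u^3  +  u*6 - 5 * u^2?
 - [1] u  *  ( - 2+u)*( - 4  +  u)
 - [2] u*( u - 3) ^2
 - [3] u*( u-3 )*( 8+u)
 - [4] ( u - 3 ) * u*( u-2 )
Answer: 4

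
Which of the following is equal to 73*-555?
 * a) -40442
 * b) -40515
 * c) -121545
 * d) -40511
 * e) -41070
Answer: b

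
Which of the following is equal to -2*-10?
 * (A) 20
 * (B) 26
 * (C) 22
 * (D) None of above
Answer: A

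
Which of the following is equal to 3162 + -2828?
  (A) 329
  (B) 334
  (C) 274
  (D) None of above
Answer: B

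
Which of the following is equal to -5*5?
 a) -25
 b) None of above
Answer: a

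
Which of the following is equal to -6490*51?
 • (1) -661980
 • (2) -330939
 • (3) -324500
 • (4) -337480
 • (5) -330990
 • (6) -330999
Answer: 5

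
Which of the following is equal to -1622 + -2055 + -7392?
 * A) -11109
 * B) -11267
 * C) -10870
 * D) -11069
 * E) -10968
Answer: D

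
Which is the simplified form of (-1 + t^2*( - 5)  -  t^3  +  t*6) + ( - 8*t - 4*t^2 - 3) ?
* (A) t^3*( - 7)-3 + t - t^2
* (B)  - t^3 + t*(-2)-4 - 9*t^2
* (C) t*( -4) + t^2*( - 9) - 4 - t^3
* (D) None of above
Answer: B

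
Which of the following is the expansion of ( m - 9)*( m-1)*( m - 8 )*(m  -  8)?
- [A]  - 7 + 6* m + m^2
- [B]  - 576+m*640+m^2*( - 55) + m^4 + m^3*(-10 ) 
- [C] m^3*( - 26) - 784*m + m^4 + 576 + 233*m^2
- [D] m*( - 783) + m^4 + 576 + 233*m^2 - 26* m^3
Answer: C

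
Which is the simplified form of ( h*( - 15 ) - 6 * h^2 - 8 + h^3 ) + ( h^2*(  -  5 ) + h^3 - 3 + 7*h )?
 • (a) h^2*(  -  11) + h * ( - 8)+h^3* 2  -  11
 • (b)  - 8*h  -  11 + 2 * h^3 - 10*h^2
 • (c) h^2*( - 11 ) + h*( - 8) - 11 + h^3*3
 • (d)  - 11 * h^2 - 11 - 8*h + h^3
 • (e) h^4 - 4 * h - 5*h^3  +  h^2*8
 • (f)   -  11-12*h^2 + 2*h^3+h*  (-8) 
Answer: a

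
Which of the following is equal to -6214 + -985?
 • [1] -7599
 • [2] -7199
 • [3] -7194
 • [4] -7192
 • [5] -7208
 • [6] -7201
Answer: 2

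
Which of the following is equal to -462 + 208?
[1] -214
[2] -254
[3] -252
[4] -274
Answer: 2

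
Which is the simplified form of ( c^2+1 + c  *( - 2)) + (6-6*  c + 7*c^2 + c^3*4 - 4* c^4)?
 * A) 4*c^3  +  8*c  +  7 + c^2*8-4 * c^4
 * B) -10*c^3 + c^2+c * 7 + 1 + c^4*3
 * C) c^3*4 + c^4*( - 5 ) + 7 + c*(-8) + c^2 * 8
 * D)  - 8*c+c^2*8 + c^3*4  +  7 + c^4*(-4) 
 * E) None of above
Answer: D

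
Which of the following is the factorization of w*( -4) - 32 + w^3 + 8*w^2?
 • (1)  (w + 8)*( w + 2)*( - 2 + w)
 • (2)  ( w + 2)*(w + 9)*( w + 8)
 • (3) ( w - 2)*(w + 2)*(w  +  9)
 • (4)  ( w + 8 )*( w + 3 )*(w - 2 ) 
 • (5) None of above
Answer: 1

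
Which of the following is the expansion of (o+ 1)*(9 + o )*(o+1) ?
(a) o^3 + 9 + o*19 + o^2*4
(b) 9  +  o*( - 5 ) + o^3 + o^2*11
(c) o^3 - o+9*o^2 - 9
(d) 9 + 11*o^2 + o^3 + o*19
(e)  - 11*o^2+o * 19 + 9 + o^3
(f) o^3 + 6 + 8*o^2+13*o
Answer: d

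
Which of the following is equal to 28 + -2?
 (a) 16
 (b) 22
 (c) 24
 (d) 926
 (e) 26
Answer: e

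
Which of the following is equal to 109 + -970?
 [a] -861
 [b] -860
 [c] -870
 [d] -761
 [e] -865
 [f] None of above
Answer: a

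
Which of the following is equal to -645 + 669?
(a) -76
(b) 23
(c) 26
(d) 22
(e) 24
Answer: e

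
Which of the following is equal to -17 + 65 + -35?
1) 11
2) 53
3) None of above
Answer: 3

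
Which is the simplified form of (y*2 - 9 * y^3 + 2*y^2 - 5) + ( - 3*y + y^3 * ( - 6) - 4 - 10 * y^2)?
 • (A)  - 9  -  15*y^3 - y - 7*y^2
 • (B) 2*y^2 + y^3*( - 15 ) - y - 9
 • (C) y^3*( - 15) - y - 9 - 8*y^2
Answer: C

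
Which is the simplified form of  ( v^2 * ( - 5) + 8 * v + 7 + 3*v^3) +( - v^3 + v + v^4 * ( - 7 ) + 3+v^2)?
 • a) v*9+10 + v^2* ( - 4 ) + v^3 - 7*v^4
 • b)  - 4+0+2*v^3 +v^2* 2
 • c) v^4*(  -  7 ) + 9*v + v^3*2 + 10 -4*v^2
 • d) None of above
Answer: c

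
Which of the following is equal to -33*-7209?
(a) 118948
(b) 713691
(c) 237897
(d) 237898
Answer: c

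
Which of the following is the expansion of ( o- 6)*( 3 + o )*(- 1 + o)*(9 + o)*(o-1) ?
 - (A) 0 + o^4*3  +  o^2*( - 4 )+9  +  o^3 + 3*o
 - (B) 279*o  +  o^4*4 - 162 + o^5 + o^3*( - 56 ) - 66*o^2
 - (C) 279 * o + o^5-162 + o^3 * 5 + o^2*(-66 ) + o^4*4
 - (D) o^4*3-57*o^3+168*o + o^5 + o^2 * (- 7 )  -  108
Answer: B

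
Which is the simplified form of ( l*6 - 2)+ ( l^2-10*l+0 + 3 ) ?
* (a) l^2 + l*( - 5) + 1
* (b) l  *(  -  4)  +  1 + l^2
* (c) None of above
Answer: b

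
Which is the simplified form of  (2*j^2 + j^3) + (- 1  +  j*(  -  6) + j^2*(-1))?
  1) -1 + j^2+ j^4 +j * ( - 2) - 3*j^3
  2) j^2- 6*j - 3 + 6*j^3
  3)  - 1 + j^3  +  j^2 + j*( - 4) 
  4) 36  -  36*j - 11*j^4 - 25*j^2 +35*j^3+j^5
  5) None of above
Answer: 5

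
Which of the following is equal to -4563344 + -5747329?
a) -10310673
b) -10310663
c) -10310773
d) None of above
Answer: a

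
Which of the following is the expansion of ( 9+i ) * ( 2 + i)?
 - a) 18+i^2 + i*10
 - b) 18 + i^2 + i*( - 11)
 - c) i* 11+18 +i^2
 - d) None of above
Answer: c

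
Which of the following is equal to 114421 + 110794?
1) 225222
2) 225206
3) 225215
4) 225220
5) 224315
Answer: 3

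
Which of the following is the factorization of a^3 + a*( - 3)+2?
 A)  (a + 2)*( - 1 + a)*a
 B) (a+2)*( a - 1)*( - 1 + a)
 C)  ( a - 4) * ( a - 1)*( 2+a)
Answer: B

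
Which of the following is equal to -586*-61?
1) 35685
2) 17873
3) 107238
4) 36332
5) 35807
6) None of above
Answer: 6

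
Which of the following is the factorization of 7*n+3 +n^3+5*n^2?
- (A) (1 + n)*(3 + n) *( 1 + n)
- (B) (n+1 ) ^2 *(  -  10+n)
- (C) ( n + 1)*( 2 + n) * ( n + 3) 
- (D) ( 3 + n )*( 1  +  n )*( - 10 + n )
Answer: A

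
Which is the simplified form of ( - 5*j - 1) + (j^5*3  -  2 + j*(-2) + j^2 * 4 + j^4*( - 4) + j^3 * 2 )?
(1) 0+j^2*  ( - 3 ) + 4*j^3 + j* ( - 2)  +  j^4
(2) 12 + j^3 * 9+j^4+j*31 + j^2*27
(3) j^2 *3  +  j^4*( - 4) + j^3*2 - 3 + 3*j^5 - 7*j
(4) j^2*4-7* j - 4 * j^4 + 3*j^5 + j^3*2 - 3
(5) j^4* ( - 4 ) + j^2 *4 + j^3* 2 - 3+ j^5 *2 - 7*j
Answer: 4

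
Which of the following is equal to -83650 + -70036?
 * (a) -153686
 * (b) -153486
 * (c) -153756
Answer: a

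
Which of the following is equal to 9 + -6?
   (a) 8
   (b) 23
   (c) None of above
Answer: c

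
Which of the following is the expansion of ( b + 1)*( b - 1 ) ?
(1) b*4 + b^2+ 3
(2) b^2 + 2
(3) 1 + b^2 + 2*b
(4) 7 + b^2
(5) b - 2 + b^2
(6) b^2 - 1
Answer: 6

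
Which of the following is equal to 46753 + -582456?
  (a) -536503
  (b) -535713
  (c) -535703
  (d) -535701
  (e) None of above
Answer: c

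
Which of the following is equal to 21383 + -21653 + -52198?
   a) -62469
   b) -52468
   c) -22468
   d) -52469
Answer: b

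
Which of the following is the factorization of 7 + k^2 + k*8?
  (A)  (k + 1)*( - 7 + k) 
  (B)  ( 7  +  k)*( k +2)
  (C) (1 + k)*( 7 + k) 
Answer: C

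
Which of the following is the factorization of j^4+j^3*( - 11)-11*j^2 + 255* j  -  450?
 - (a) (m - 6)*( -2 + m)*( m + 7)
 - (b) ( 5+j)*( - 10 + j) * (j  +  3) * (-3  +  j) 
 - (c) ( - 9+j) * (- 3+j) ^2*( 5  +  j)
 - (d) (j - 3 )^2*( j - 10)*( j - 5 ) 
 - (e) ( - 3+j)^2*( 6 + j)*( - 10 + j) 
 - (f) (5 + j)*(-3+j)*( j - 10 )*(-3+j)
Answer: f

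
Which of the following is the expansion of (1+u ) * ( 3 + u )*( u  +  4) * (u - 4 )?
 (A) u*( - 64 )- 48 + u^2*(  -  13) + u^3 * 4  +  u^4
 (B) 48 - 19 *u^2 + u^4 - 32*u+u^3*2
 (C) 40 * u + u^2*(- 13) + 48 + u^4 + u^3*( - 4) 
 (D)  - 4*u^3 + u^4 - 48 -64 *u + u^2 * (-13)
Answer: A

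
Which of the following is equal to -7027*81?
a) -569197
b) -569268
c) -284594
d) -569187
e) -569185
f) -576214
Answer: d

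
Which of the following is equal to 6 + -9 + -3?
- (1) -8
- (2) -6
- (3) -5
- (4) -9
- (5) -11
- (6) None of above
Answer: 2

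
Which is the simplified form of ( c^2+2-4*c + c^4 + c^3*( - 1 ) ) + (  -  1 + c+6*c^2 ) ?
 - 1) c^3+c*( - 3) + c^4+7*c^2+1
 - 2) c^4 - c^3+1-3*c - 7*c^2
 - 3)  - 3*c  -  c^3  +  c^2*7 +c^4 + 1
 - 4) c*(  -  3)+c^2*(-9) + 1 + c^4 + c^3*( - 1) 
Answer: 3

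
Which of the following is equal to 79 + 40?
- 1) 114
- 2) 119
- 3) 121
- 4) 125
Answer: 2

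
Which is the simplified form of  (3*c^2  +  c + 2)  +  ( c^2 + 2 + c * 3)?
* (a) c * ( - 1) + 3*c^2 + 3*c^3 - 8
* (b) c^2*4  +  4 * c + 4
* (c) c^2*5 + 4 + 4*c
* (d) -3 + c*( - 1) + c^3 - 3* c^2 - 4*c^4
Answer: b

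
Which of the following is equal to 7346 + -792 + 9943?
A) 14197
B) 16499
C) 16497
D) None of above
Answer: C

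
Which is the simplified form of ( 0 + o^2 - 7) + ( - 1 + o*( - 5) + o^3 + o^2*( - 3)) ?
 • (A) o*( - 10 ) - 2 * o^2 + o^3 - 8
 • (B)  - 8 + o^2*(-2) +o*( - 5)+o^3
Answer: B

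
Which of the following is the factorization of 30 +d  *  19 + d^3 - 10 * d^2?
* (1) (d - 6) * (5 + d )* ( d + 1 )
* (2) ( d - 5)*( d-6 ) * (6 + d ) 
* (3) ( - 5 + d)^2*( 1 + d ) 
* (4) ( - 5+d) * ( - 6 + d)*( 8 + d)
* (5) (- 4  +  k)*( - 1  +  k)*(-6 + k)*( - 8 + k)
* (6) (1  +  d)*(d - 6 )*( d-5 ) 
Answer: 6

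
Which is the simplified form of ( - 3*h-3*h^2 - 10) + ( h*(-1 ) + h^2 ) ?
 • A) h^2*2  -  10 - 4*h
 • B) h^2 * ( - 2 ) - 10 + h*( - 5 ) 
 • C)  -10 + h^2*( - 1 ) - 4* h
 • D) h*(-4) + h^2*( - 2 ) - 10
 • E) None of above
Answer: D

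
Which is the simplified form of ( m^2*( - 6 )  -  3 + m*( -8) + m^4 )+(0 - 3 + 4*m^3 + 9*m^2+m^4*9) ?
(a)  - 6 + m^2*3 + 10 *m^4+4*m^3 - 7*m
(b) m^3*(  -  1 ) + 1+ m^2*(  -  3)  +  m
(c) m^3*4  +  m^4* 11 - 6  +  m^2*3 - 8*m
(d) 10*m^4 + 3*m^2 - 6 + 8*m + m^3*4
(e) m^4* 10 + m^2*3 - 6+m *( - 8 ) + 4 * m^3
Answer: e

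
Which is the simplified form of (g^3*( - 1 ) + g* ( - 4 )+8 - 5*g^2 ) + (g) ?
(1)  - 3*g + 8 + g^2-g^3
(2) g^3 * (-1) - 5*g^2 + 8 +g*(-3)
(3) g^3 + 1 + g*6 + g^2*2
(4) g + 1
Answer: 2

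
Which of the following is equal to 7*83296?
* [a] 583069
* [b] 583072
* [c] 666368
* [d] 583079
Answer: b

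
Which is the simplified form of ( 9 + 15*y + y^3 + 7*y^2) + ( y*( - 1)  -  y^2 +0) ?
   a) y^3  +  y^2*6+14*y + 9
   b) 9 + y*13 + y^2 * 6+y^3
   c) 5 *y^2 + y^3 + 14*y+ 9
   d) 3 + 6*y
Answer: a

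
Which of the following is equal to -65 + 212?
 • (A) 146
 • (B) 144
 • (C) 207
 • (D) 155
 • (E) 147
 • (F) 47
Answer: E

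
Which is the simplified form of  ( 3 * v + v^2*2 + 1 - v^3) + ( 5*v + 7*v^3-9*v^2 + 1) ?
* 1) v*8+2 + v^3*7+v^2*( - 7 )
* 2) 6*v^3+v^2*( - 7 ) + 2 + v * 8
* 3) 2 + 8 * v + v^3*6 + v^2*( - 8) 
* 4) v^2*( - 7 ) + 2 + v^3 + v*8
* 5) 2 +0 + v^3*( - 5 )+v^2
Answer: 2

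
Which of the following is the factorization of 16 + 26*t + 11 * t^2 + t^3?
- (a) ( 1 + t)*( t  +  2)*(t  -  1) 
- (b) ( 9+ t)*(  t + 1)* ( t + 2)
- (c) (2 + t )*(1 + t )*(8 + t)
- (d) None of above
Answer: c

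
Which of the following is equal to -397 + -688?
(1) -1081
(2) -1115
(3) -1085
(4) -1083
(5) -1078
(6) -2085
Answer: 3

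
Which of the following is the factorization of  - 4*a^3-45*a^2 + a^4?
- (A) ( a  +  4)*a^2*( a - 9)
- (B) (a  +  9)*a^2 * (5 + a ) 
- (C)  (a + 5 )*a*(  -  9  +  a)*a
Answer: C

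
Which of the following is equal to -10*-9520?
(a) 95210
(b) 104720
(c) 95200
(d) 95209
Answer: c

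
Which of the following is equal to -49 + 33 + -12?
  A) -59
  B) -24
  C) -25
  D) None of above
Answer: D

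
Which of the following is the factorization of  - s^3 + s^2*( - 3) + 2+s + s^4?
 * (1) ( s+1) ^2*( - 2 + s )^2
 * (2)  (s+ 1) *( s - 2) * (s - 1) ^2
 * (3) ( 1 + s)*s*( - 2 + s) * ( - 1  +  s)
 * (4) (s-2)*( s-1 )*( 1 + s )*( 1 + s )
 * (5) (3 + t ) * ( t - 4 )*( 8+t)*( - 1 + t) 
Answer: 4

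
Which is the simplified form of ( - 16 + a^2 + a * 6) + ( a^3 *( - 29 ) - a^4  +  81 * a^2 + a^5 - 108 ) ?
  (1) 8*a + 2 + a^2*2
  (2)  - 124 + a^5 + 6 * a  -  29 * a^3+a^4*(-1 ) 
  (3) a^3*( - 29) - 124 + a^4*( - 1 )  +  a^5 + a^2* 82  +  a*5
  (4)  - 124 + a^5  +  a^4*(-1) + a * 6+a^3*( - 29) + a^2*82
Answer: 4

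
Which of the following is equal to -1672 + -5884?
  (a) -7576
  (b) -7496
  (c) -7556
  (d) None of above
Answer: c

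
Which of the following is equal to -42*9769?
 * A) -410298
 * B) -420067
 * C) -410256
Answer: A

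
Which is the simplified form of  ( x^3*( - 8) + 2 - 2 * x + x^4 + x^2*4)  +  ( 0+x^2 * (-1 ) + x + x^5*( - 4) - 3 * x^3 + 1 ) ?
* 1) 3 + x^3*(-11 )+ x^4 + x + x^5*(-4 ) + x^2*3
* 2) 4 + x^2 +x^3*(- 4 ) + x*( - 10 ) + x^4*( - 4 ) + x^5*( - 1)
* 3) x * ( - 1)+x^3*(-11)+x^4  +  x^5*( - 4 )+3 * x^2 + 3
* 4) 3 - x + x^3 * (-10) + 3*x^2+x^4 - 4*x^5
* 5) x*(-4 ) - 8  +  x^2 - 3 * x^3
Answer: 3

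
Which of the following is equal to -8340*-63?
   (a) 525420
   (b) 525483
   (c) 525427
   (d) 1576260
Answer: a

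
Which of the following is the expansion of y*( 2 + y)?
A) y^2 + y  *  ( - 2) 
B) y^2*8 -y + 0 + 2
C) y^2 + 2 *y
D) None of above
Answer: C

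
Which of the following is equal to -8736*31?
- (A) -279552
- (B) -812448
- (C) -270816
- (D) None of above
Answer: C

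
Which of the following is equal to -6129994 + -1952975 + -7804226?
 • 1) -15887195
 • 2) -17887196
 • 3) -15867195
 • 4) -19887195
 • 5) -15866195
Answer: 1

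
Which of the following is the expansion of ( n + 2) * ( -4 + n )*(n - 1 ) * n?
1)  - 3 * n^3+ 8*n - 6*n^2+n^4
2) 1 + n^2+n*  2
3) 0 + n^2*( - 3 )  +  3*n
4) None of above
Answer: 1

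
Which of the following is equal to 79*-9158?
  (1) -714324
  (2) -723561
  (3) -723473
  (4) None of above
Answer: 4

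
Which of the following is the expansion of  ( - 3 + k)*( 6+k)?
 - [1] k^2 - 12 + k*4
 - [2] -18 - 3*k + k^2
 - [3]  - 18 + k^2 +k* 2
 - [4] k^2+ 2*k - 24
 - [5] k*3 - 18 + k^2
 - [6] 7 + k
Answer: 5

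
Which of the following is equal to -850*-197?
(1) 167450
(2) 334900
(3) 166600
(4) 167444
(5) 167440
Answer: 1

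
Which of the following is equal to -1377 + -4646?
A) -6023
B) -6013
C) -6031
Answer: A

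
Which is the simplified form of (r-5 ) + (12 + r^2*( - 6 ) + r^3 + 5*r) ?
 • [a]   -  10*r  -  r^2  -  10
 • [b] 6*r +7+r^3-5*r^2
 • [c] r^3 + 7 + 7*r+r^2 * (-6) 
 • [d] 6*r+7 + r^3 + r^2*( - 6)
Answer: d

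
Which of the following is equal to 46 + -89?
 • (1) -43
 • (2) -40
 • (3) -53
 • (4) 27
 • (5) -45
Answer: 1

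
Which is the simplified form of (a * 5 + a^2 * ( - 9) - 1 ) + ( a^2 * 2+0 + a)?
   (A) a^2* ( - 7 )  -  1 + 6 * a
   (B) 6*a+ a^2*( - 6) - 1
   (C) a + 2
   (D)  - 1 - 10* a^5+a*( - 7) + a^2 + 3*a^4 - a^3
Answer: A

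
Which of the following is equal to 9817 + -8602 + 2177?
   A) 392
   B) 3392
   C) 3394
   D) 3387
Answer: B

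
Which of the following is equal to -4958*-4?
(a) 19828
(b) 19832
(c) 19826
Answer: b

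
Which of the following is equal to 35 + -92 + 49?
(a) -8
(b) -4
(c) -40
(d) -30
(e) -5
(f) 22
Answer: a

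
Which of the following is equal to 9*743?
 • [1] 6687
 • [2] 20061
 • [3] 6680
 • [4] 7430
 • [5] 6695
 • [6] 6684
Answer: 1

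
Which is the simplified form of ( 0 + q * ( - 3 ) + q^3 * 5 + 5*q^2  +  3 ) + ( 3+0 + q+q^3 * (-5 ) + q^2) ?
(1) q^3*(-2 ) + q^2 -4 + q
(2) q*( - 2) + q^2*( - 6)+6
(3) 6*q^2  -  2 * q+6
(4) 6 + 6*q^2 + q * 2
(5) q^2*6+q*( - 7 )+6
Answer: 3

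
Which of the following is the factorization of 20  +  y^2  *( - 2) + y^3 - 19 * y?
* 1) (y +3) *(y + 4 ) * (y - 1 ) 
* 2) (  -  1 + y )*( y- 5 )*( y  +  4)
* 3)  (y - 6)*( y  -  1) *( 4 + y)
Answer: 2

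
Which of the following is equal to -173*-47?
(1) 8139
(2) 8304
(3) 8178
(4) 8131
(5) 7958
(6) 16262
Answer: 4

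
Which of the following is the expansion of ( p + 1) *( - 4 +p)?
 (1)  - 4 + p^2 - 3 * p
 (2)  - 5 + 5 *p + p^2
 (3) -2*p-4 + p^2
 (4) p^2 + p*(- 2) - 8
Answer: 1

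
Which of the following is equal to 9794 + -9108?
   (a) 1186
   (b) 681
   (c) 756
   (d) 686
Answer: d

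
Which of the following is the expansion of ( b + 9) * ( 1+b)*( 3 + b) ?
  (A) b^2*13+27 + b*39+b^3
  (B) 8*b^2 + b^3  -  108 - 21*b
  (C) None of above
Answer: A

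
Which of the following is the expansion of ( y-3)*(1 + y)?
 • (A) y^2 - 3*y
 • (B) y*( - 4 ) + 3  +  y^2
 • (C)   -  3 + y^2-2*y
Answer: C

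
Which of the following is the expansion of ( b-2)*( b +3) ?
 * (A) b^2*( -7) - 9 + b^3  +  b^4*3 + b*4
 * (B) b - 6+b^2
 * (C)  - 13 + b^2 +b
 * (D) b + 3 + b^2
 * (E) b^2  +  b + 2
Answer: B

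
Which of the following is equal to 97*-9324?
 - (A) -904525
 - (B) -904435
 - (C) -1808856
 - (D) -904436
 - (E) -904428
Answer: E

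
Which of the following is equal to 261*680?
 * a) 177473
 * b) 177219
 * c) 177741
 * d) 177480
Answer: d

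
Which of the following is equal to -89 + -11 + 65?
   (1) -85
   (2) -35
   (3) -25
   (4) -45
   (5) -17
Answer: 2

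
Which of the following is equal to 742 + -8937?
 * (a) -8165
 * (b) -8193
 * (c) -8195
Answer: c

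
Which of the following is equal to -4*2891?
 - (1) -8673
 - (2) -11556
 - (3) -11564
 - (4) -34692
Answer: 3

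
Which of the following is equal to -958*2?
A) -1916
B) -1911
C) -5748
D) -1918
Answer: A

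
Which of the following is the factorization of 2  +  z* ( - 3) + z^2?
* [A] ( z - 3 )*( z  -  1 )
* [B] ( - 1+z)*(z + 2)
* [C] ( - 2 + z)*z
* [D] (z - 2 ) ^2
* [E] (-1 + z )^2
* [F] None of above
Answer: F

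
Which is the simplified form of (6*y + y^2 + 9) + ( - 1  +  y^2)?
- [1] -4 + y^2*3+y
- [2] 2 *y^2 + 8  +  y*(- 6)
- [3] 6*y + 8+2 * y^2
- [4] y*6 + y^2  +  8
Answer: 3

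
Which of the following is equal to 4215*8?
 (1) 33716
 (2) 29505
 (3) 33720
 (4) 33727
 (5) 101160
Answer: 3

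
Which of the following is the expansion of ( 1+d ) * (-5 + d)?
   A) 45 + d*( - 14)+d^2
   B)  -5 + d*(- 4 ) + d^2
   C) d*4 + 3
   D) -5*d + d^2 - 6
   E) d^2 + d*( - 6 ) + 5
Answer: B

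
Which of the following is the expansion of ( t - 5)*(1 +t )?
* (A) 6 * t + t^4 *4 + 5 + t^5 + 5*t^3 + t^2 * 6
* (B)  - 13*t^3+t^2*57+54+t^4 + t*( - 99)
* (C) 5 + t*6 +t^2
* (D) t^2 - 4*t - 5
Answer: D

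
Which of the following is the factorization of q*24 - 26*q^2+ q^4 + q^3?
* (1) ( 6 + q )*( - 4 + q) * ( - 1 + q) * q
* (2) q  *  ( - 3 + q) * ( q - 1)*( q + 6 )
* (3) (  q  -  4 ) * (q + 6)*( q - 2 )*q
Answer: 1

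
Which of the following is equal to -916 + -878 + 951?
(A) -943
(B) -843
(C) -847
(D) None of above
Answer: B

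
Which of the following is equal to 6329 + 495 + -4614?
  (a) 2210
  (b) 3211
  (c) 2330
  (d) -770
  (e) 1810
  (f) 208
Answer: a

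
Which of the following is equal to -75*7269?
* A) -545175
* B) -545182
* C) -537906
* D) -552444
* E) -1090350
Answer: A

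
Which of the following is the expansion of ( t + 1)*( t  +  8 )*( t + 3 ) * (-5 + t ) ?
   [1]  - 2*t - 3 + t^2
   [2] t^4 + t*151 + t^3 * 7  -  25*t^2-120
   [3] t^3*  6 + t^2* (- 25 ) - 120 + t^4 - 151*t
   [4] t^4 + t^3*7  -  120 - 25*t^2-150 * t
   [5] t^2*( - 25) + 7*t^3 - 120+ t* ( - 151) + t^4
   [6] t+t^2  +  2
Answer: 5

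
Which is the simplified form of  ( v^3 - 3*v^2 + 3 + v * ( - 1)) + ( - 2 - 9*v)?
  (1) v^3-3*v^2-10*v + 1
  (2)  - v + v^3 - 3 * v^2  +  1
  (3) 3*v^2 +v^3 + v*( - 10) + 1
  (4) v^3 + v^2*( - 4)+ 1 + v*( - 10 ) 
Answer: 1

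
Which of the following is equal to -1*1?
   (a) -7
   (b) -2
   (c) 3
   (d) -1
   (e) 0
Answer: d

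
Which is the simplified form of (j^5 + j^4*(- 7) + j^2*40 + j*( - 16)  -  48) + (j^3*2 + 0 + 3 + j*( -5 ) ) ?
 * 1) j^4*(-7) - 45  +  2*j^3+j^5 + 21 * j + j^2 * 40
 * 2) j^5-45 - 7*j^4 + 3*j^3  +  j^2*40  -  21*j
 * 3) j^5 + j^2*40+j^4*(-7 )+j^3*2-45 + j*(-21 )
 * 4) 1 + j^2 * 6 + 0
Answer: 3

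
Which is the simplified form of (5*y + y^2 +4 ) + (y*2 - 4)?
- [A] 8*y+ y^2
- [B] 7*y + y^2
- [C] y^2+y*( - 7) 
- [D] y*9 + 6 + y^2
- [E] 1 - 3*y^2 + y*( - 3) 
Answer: B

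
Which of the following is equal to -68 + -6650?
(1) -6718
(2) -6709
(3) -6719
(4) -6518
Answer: 1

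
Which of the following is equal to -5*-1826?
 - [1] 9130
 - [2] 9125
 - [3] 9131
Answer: 1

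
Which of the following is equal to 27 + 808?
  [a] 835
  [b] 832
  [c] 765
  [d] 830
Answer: a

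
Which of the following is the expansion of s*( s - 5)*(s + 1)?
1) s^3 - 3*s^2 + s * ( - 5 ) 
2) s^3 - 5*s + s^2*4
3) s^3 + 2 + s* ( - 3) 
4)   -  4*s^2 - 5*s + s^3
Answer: 4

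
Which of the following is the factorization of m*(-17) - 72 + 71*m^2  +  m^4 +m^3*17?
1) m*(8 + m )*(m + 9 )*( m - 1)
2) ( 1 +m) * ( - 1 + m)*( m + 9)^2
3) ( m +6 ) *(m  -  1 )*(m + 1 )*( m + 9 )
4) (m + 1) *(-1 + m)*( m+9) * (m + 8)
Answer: 4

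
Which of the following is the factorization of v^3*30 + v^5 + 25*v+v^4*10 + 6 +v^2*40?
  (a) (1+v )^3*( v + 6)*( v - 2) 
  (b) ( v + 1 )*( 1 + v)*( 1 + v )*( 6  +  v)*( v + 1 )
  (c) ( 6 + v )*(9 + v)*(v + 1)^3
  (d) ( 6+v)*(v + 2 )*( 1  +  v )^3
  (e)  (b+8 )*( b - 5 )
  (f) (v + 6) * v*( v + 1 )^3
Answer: b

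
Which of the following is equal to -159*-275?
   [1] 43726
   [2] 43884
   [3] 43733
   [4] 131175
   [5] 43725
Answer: 5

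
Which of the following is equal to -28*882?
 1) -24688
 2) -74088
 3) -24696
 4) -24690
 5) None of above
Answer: 3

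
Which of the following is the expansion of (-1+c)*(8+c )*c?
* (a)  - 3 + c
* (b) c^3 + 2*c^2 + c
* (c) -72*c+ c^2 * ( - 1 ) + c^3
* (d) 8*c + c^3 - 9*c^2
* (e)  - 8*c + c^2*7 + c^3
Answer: e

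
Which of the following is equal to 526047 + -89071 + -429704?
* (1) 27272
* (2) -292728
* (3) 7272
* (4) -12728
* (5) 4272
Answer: 3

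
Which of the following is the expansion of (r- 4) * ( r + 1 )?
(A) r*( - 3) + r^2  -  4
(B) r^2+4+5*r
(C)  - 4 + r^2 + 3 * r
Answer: A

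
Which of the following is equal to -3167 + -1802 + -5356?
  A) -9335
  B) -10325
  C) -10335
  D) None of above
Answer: B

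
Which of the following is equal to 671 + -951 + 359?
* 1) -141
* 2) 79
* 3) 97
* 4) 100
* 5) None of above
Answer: 2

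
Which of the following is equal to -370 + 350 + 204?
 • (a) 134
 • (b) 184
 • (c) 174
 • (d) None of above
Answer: b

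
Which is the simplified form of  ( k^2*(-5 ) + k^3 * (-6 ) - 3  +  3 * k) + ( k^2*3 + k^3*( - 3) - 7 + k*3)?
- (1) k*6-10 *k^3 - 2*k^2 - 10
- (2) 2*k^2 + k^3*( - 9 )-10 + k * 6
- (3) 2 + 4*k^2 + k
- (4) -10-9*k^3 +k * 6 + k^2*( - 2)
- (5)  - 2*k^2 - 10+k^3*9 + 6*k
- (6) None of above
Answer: 4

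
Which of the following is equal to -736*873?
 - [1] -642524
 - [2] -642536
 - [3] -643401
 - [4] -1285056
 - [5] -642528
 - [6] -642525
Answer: 5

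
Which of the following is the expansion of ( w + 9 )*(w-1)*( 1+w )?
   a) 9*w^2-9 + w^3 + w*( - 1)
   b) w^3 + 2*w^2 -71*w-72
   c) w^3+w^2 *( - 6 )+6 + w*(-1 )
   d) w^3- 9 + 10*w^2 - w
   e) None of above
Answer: a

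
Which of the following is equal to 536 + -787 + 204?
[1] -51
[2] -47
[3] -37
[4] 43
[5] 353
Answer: 2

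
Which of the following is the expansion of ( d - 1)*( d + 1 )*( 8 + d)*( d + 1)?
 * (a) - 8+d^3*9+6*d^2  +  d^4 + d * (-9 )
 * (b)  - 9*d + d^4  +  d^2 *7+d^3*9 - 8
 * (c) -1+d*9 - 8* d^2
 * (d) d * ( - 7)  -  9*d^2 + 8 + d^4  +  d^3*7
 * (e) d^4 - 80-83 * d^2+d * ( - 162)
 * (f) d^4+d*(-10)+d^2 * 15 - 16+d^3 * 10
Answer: b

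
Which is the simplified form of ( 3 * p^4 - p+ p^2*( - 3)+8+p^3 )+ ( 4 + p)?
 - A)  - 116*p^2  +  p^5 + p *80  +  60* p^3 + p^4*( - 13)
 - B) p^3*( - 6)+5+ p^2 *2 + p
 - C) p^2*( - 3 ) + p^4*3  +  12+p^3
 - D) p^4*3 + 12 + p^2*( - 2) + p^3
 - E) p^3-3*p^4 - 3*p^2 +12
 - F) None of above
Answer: C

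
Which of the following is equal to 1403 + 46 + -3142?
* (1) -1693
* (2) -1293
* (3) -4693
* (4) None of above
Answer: 1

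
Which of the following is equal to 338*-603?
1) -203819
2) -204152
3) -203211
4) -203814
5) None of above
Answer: 4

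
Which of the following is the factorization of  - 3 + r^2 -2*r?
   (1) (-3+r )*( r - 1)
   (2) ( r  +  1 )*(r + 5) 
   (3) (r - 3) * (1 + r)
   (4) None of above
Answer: 3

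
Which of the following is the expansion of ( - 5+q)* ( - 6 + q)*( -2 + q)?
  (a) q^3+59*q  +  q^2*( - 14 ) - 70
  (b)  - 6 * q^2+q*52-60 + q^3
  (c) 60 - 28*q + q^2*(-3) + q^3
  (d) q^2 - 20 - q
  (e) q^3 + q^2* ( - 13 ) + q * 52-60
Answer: e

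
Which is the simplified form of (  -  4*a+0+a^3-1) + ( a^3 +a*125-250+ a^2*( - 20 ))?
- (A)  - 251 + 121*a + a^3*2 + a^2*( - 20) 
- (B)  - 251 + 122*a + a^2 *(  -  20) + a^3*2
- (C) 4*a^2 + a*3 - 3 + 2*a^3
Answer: A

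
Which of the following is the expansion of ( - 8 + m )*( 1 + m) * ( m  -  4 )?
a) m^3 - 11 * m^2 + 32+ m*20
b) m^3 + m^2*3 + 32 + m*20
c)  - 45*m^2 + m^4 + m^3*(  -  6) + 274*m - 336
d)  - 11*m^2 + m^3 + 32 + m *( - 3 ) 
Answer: a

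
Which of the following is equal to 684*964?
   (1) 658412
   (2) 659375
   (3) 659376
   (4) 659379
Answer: 3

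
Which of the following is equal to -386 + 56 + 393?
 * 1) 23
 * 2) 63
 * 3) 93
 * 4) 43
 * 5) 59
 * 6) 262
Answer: 2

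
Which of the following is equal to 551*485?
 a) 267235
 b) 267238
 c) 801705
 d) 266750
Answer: a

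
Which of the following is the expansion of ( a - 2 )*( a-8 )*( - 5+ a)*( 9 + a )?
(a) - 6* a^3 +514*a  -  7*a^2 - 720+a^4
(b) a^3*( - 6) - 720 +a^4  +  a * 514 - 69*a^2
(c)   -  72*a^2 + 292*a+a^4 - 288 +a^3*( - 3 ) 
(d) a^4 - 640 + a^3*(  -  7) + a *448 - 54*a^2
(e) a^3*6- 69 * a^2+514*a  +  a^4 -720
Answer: b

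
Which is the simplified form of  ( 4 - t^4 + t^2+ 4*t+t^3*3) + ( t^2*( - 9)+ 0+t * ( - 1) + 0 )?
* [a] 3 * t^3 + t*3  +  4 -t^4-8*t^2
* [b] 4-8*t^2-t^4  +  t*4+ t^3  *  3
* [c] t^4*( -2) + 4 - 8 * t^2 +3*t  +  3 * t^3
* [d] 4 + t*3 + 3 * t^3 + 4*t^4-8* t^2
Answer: a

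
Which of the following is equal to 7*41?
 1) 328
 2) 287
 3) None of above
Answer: 2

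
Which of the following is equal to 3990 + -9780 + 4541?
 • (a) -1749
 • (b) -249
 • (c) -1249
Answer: c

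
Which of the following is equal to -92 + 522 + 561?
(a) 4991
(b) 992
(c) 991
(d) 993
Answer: c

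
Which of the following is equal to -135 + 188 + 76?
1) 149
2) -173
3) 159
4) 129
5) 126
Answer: 4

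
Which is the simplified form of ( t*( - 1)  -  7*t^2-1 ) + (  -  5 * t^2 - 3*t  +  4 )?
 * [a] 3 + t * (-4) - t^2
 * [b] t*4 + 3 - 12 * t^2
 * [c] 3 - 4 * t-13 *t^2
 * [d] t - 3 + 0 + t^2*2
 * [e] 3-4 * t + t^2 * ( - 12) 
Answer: e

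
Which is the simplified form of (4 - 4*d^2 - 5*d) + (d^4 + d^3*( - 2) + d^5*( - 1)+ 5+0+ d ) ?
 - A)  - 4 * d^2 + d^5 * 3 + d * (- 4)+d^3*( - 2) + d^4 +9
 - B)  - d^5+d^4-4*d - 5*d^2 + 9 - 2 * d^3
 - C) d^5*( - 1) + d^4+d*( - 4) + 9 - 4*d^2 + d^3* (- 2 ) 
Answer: C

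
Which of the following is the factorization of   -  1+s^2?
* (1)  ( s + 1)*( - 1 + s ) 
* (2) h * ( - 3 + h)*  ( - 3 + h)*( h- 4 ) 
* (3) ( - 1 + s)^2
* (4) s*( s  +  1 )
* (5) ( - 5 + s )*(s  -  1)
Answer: 1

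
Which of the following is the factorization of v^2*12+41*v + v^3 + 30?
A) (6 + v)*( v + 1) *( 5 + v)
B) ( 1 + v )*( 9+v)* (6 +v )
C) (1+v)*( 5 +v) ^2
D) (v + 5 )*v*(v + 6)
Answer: A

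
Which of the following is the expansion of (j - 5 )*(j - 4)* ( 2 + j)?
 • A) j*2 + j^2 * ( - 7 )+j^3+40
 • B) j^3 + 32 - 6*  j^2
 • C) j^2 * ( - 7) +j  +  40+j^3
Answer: A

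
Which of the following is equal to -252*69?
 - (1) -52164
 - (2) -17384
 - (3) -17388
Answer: 3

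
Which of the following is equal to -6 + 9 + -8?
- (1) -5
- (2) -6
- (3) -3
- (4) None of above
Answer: 1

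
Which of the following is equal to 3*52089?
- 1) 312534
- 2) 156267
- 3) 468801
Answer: 2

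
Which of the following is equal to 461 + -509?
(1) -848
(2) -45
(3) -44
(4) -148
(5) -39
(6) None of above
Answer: 6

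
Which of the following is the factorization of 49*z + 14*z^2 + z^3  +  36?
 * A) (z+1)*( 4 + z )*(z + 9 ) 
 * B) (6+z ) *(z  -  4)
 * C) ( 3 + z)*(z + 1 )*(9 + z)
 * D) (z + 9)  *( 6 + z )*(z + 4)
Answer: A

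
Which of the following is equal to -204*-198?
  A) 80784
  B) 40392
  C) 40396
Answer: B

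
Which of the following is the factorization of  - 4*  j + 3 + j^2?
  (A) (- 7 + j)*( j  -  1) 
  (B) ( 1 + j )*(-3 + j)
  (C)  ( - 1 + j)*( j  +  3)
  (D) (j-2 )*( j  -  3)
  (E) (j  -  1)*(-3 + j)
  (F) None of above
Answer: E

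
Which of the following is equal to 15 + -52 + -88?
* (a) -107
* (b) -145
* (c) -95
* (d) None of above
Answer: d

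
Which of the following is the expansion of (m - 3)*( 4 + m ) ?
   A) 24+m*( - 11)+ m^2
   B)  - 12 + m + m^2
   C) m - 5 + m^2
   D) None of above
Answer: B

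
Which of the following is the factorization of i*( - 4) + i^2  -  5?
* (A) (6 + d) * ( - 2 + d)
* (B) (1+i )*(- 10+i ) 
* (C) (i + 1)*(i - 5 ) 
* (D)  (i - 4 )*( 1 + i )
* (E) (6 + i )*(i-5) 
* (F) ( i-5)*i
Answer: C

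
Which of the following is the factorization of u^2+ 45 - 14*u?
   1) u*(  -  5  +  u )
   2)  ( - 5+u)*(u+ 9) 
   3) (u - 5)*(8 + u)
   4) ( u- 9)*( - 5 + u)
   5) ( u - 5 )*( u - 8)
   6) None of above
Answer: 4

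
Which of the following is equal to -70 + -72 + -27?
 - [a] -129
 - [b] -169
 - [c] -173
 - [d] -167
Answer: b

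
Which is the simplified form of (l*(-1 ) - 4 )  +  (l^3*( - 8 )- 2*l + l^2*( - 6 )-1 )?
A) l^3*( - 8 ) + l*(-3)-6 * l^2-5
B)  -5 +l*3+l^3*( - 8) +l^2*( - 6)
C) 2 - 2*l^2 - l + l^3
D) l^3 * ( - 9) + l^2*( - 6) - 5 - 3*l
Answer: A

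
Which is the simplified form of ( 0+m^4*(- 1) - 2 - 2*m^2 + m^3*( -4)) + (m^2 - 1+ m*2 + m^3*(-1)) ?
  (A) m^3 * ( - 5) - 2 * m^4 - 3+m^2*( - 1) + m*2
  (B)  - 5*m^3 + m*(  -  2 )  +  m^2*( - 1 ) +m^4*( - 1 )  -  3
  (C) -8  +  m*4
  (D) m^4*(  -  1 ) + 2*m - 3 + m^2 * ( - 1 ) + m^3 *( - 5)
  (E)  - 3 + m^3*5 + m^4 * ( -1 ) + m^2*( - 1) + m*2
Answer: D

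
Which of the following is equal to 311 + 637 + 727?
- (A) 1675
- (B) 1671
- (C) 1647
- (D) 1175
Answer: A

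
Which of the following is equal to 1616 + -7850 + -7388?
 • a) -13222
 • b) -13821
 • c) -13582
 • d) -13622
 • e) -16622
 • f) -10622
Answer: d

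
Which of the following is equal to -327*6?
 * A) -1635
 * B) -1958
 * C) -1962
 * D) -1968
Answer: C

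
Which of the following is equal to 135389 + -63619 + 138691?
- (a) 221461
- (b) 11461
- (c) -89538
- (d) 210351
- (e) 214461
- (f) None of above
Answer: f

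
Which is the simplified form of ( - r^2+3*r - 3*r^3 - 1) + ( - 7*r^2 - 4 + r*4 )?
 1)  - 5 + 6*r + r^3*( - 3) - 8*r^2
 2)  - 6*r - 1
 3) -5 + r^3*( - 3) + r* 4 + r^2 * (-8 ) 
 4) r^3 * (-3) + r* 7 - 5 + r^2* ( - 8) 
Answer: 4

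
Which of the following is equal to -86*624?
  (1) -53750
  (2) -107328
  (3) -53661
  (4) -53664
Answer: 4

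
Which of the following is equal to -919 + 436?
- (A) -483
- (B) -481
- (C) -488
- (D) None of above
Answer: A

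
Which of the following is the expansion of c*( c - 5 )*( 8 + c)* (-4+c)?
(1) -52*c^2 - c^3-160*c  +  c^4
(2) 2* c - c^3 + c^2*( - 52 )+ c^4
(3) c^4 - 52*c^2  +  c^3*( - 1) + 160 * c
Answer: 3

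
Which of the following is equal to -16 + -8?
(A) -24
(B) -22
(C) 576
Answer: A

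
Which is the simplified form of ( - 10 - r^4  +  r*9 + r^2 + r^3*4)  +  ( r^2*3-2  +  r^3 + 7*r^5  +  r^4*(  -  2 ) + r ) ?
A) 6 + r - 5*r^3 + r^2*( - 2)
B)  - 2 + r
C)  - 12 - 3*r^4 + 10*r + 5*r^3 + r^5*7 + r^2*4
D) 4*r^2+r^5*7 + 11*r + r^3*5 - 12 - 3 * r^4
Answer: C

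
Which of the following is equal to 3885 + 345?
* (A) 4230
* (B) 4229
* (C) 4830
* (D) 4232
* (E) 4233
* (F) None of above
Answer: A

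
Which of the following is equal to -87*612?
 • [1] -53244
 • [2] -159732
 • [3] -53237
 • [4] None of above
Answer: 1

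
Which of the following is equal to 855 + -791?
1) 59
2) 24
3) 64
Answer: 3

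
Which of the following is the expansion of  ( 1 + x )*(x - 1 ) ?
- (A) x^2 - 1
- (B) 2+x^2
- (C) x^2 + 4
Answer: A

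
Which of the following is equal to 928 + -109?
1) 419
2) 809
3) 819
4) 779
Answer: 3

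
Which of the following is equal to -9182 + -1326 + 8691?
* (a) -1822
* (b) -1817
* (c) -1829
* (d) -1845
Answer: b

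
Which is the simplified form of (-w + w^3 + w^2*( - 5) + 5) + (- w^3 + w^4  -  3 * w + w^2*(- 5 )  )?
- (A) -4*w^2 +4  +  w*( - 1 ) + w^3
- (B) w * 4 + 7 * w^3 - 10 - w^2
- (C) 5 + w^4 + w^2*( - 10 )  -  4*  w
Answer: C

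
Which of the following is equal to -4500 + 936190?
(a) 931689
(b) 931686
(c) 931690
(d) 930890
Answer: c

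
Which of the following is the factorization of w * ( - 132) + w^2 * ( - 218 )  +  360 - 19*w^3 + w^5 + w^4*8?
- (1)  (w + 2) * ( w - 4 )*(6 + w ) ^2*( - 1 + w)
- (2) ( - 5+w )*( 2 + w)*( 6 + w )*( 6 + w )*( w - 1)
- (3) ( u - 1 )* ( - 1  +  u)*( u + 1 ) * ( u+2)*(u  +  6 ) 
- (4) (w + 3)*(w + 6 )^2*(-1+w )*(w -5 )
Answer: 2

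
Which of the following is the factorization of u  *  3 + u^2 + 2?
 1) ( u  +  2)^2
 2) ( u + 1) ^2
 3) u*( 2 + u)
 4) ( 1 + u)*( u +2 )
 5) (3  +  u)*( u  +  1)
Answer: 4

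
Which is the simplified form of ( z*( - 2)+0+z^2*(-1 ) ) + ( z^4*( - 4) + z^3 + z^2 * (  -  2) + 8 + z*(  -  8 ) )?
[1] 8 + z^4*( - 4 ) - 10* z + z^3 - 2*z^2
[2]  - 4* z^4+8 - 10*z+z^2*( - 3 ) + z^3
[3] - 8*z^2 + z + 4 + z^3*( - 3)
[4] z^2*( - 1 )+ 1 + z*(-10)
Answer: 2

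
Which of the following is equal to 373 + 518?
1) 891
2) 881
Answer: 1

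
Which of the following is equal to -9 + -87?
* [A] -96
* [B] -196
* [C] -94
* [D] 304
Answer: A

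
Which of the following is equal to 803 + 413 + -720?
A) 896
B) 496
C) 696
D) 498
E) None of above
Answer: B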